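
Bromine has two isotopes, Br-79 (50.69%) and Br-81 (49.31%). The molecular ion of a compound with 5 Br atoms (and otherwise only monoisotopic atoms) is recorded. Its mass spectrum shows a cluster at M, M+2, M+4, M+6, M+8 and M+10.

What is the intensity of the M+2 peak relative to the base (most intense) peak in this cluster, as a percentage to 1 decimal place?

(0.5069 + 0.4931)^5 gives M 0.0335, M+2 0.1628, M+4 0.3167, M+6 0.3081, M+8 0.1498, M+10 0.0292; the largest is M+4.
P(M+4) = C(5,2) × 0.5069^3 × 0.4931^2 = 10 × 0.13024674 × 0.24314761 = 0.316692 (base)
P(M+2) = C(5,1) × 0.5069^4 × 0.4931^1 = 5 × 0.06602207 × 0.4931 = 0.162777
Relative intensity = 0.162777 / 0.316692 × 100 = 51.4

51.4%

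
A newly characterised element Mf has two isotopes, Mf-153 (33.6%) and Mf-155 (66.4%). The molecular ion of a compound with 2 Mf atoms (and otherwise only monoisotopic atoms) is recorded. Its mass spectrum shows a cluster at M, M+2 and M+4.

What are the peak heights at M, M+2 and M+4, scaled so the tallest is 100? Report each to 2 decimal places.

The 2 Mf atoms are independent, so intensities follow the terms of (0.336 + 0.664)^2.
P(M) = 0.336^2 = 0.112896
P(M+2) = 2 × 0.336^1 × 0.664^1 = 0.446208
P(M+4) = 0.664^2 = 0.440896
The M+2 peak is largest (0.446208); scaling to 100 gives 25.30 : 100.00 : 98.81.

25.30 : 100.00 : 98.81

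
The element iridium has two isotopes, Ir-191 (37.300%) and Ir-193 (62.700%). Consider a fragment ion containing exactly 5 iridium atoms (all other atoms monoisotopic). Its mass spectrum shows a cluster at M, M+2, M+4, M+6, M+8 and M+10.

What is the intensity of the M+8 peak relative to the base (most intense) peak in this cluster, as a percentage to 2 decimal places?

84.05%

(0.37300 + 0.62700)^5 gives M 0.0072, M+2 0.0607, M+4 0.2040, M+6 0.3429, M+8 0.2882, M+10 0.0969; the largest is M+6.
P(M+6) = C(5,3) × 0.37300^2 × 0.62700^3 = 10 × 0.139129 × 0.24649188 = 0.342942 (base)
P(M+8) = C(5,4) × 0.37300^1 × 0.62700^4 = 5 × 0.3730 × 0.15455041 = 0.288237
Relative intensity = 0.288237 / 0.342942 × 100 = 84.05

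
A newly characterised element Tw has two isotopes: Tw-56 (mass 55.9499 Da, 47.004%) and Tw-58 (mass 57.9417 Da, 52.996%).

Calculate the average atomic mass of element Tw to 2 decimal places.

Average mass = Σ (abundance × isotope mass) = 0.47004 × 55.9499 + 0.52996 × 57.9417
= 26.29869 + 30.70678 = 57.00547 Da

57.01 Da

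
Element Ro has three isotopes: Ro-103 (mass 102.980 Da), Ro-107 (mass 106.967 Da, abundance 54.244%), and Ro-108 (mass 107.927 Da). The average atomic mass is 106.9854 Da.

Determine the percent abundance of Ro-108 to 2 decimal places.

37.25%

Let x and y be the fractions of Ro-103 and Ro-108. Then x + y = 1 − 0.54244 = 0.45756 and 102.980x + 107.927y = 106.9854 − 0.54244×106.967 = 48.96222052.
Substituting: 102.980x + 107.927(0.45756 − x) = 48.96222052
(102.980 − 107.927)x = -0.4208576  ⇒  x = 0.08507, y = 0.37249
Ro-103: 8.51%, Ro-108: 37.25%.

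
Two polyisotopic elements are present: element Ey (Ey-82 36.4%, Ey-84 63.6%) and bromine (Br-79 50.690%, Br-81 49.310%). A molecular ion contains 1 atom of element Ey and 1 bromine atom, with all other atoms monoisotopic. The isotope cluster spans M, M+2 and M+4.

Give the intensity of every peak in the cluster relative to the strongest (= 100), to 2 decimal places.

Element Ey pattern (n=1): 0.3640 : 0.6360
Bromine pattern (n=1): 0.5069 : 0.4931
Convolve the two distributions (both contribute in 2-u steps):
  M: 0.3640×0.5069 = 0.184512
  M+2: 0.3640×0.4931 + 0.6360×0.5069 = 0.501877
  M+4: 0.6360×0.4931 = 0.313612
Scale to base peak (0.501877) = 100: 36.76 : 100.00 : 62.49

36.76 : 100.00 : 62.49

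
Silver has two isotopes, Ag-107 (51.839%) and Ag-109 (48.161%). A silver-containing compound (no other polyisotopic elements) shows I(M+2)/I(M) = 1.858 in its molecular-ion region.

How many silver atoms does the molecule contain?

The M+2/M ratio from n Ag atoms is n · q/p = n · 0.48161/0.51839.
n = 1.858 × 0.51839/0.48161 = 2.00 ≈ 2

2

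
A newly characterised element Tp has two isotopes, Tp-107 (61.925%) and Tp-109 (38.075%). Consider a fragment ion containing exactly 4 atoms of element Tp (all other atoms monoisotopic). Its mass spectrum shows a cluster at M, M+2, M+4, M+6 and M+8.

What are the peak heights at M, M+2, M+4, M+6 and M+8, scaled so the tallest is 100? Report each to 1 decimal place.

40.7 : 100.0 : 92.2 : 37.8 : 5.8

Each Tp atom is independently Tp-107 (p = 0.61925) or Tp-109 (q = 0.38075); the cluster is the binomial expansion (p + q)^4.
P(M) = 0.61925^4 = 0.147050
P(M+2) = 4 × 0.61925^3 × 0.38075^1 = 0.361658
P(M+4) = 6 × 0.61925^2 × 0.38075^2 = 0.333552
P(M+6) = 4 × 0.61925^1 × 0.38075^3 = 0.136724
P(M+8) = 0.38075^4 = 0.021016
The M+2 peak is largest (0.361658); scaling to 100 gives 40.7 : 100.0 : 92.2 : 37.8 : 5.8.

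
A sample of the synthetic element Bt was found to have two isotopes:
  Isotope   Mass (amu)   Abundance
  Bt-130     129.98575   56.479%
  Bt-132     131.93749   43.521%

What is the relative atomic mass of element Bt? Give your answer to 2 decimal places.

130.84 amu

Average mass = Σ (abundance × isotope mass) = 0.56479 × 129.98575 + 0.43521 × 131.93749
= 73.414652 + 57.420515 = 130.835167 amu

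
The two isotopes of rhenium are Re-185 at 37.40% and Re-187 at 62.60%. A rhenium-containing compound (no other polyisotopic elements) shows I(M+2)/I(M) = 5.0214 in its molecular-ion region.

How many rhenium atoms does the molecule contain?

For n independent Re atoms, I(M+2)/I(M) = n · (abundance Re-187) / (abundance Re-185) = n · 0.6260/0.3740.
n = 5.0214 × 0.3740/0.6260 = 3.00 ≈ 3

3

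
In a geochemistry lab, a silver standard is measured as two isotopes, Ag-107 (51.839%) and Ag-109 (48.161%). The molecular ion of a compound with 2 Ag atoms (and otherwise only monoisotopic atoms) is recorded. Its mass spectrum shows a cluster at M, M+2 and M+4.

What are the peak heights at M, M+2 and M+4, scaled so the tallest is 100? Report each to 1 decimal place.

Expanding (0.51839 + 0.48161)^2:
P(M) = 0.51839^2 = 0.268728
P(M+2) = 2 × 0.51839^1 × 0.48161^1 = 0.499324
P(M+4) = 0.48161^2 = 0.231948
The M+2 peak is largest (0.499324); scaling to 100 gives 53.8 : 100.0 : 46.5.

53.8 : 100.0 : 46.5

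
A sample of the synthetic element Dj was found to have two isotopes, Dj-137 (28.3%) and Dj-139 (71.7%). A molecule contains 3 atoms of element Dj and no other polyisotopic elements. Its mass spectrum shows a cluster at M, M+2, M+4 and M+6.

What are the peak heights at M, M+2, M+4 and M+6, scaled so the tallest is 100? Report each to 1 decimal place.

5.2 : 39.5 : 100.0 : 84.5

Each Dj atom is independently Dj-137 (p = 0.283) or Dj-139 (q = 0.717); the cluster is the binomial expansion (p + q)^3.
P(M) = 0.283^3 = 0.022665
P(M+2) = 3 × 0.283^2 × 0.717^1 = 0.172271
P(M+4) = 3 × 0.283^1 × 0.717^2 = 0.436462
P(M+6) = 0.717^3 = 0.368602
The M+4 peak is largest (0.436462); scaling to 100 gives 5.2 : 39.5 : 100.0 : 84.5.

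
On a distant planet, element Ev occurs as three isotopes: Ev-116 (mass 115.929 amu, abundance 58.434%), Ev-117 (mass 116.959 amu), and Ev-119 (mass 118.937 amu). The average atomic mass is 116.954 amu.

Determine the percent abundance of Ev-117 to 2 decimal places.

The remaining 41.566% is split between Ev-117 (fraction x) and Ev-119 (fraction 0.41566 − x).
Substituting: 116.959x + 118.937(0.41566 − x) = 49.21204814
(116.959 − 118.937)x = -0.22530528  ⇒  x = 0.11391, y = 0.30175
Ev-117: 11.39%, Ev-119: 30.18%.

11.39%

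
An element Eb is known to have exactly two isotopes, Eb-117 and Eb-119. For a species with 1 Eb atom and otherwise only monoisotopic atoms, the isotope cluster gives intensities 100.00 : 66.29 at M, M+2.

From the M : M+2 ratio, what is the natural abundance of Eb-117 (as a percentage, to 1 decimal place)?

If p is the fraction of Eb that is Eb-117, then I(M+2)/I(M) = [C(1,1)·p^0·(1−p)] / p^1 = 1·(1−p)/p = 66.29/100.00 = 0.6629
(1−p)/p = 0.6629/1 = 0.6629  ⇒  p = 1/(1 + 0.6629) = 0.6014
Eb-117: 60.1%, Eb-119: 39.9%.

60.1%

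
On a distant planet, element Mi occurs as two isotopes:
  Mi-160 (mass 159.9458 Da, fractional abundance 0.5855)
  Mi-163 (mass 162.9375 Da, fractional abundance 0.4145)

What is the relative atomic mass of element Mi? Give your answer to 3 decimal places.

161.186 Da

Average mass = Σ (abundance × isotope mass) = 0.5855 × 159.9458 + 0.4145 × 162.9375
= 93.64827 + 67.53759 = 161.18586 Da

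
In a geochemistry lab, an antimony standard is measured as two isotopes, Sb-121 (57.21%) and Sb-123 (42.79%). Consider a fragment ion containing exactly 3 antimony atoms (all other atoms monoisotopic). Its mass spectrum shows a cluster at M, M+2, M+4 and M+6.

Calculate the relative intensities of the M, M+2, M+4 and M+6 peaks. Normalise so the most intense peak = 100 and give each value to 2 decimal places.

The 3 Sb atoms are independent, so intensities follow the terms of (0.5721 + 0.4279)^3.
P(M) = 0.5721^3 = 0.187247
P(M+2) = 3 × 0.5721^2 × 0.4279^1 = 0.420153
P(M+4) = 3 × 0.5721^1 × 0.4279^2 = 0.314252
P(M+6) = 0.4279^3 = 0.078348
The M+2 peak is largest (0.420153); scaling to 100 gives 44.57 : 100.00 : 74.79 : 18.65.

44.57 : 100.00 : 74.79 : 18.65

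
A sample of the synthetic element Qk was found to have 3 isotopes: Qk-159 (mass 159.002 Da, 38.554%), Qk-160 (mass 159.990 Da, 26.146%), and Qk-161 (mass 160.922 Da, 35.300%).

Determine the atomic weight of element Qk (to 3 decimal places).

159.938 Da

The abundance-weighted mean is 0.38554 × 159.002 + 0.26146 × 159.990 + 0.35300 × 160.922
= 61.3016 + 41.8310 + 56.8055 = 159.9381 Da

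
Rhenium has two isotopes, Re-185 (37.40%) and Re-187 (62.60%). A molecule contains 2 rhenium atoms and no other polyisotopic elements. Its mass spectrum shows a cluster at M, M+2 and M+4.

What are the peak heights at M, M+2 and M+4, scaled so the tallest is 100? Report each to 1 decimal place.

Each Re atom is independently Re-185 (p = 0.3740) or Re-187 (q = 0.6260); the cluster is the binomial expansion (p + q)^2.
P(M) = 0.3740^2 = 0.139876
P(M+2) = 2 × 0.3740^1 × 0.6260^1 = 0.468248
P(M+4) = 0.6260^2 = 0.391876
The M+2 peak is largest (0.468248); scaling to 100 gives 29.9 : 100.0 : 83.7.

29.9 : 100.0 : 83.7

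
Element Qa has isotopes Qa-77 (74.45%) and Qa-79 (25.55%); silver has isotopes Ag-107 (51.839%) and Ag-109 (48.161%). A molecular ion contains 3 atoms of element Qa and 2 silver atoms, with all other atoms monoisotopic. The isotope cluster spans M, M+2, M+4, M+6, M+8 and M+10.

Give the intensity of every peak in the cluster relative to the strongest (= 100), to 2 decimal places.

Element Qa pattern (n=3): 0.41266165 : 0.42485581 : 0.14580344 : 0.0166791
Silver pattern (n=2): 0.26872819 : 0.49932362 : 0.23194819
Convolve the two distributions (both contribute in 2-u steps):
  M: 0.41266165×0.26872819 = 0.110894
  M+2: 0.41266165×0.49932362 + 0.42485581×0.26872819 = 0.320222
  M+4: 0.41266165×0.23194819 + 0.42485581×0.49932362 + 0.14580344×0.26872819 = 0.347038
  M+6: 0.42485581×0.23194819 + 0.14580344×0.49932362 + 0.0166791×0.26872819 = 0.175830
  M+8: 0.14580344×0.23194819 + 0.0166791×0.49932362 = 0.042147
  M+10: 0.0166791×0.23194819 = 0.003869
Scale to base peak (0.347038) = 100: 31.95 : 92.27 : 100.00 : 50.67 : 12.14 : 1.11

31.95 : 92.27 : 100.00 : 50.67 : 12.14 : 1.11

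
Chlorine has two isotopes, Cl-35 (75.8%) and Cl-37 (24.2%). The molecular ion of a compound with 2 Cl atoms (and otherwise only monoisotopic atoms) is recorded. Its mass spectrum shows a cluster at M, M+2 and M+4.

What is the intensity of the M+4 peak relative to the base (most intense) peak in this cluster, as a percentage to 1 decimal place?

(0.758 + 0.242)^2 gives M 0.5746, M+2 0.3669, M+4 0.0586; the largest is M.
P(M) = C(2,0) × 0.758^2 × 0.242^0 = 1 × 0.574564 × 1.0000 = 0.574564 (base)
P(M+4) = C(2,2) × 0.758^0 × 0.242^2 = 1 × 1.0000 × 0.058564 = 0.058564
Relative intensity = 0.058564 / 0.574564 × 100 = 10.2

10.2%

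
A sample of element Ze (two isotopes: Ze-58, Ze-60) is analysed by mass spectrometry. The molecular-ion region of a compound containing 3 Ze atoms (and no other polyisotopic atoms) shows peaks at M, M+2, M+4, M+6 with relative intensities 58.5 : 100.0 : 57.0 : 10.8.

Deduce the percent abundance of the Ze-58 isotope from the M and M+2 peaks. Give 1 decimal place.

Let p = fractional abundance of Ze-58. I(M+2)/I(M) = [C(3,1)·p^2·(1−p)] / p^3 = 3·(1−p)/p = 100.0/58.5 = 1.7094
(1−p)/p = 1.7094/3 = 0.5698  ⇒  p = 1/(1 + 0.5698) = 0.6370
Ze-58: 63.7%, Ze-60: 36.3%.

63.7%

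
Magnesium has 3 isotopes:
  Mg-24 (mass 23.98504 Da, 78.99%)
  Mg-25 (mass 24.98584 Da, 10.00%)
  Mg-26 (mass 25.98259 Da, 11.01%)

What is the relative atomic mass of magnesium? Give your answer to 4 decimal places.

The abundance-weighted mean is 0.7899 × 23.98504 + 0.1000 × 24.98584 + 0.1101 × 25.98259
= 18.945783 + 2.498584 + 2.860683 = 24.305050 Da

24.3051 Da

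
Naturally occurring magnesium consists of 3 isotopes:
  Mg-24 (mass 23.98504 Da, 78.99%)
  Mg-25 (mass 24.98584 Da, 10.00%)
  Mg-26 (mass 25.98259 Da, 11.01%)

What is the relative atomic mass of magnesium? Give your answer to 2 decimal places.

Average mass = Σ (abundance × isotope mass) = 0.7899 × 23.98504 + 0.1000 × 24.98584 + 0.1101 × 25.98259
= 18.945783 + 2.498584 + 2.860683 = 24.305050 Da

24.31 Da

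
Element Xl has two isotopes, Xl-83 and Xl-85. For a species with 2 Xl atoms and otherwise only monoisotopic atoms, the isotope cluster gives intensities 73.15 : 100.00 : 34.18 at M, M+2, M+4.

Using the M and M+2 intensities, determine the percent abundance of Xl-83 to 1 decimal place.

Let p = fractional abundance of Xl-83. I(M+2)/I(M) = [C(2,1)·p^1·(1−p)] / p^2 = 2·(1−p)/p = 100.00/73.15 = 1.3671
(1−p)/p = 1.3671/2 = 0.6835  ⇒  p = 1/(1 + 0.6835) = 0.5940
Xl-83: 59.4%, Xl-85: 40.6%.

59.4%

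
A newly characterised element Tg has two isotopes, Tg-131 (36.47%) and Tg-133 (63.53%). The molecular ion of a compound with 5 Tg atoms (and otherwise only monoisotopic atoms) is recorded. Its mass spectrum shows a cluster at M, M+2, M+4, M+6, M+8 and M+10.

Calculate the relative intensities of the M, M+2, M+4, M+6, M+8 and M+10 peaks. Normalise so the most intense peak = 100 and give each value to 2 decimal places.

Expanding (0.3647 + 0.6353)^5:
P(M) = 0.3647^5 = 0.006452
P(M+2) = 5 × 0.3647^4 × 0.6353^1 = 0.056194
P(M+4) = 10 × 0.3647^3 × 0.6353^2 = 0.195779
P(M+6) = 10 × 0.3647^2 × 0.6353^3 = 0.341042
P(M+8) = 5 × 0.3647^1 × 0.6353^4 = 0.297044
P(M+10) = 0.6353^5 = 0.103489
The M+6 peak is largest (0.341042); scaling to 100 gives 1.89 : 16.48 : 57.41 : 100.00 : 87.10 : 30.34.

1.89 : 16.48 : 57.41 : 100.00 : 87.10 : 30.34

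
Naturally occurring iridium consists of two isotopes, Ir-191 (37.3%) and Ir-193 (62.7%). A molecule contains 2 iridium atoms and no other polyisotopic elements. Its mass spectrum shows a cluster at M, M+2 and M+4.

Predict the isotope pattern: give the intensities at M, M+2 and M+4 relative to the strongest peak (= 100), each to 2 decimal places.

The 2 Ir atoms are independent, so intensities follow the terms of (0.373 + 0.627)^2.
P(M) = 0.373^2 = 0.139129
P(M+2) = 2 × 0.373^1 × 0.627^1 = 0.467742
P(M+4) = 0.627^2 = 0.393129
The M+2 peak is largest (0.467742); scaling to 100 gives 29.74 : 100.00 : 84.05.

29.74 : 100.00 : 84.05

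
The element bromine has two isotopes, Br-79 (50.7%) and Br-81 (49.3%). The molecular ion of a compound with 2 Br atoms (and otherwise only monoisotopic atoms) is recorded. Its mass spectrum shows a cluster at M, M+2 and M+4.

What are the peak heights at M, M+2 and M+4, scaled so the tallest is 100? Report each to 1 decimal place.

Each Br atom is independently Br-79 (p = 0.507) or Br-81 (q = 0.493); the cluster is the binomial expansion (p + q)^2.
P(M) = 0.507^2 = 0.257049
P(M+2) = 2 × 0.507^1 × 0.493^1 = 0.499902
P(M+4) = 0.493^2 = 0.243049
The M+2 peak is largest (0.499902); scaling to 100 gives 51.4 : 100.0 : 48.6.

51.4 : 100.0 : 48.6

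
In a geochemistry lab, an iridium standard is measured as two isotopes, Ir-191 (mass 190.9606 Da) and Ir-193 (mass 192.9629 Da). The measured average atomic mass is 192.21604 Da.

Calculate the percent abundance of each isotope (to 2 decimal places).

With x = fraction of Ir-191 (so Ir-193 is 1 − x):
190.9606·x + 192.9629·(1 − x) = 192.21604
(190.9606 − 192.9629)·x = 192.21604 − 192.9629
x = -0.74686 / -2.0023 = 0.37300 → 37.30% Ir-191, 62.70% Ir-193.

Ir-191: 37.30%, Ir-193: 62.70%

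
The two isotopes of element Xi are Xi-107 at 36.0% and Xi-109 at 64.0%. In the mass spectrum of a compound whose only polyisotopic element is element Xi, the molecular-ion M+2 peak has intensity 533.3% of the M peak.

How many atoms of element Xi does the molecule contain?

The M+2/M ratio from n Xi atoms is n · q/p = n · 0.640/0.360.
n = 5.333 × 0.360/0.640 = 3.00 ≈ 3

3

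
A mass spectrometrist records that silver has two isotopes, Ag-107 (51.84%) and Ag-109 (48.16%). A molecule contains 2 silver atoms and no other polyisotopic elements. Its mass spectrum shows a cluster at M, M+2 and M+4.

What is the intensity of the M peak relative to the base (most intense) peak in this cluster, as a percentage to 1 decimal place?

53.8%

Binomial terms of (0.5184 + 0.4816)^2: M 0.2687, M+2 0.4993, M+4 0.2319 → M+2 is the base peak.
P(M+2) = C(2,1) × 0.5184^1 × 0.4816^1 = 2 × 0.5184 × 0.4816 = 0.499323 (base)
P(M) = C(2,0) × 0.5184^2 × 0.4816^0 = 1 × 0.26873856 × 1.0000 = 0.268739
Relative intensity = 0.268739 / 0.499323 × 100 = 53.8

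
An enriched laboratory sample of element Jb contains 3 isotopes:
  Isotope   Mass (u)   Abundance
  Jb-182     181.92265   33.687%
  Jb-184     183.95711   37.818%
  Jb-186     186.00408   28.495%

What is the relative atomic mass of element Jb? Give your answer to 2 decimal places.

The abundance-weighted mean is 0.33687 × 181.92265 + 0.37818 × 183.95711 + 0.28495 × 186.00408
= 61.284283 + 69.568900 + 53.001863 = 183.855046 u

183.86 u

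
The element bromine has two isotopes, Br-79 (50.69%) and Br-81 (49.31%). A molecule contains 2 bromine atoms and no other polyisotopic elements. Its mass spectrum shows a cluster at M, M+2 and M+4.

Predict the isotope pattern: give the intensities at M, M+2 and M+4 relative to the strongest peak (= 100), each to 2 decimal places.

51.40 : 100.00 : 48.64

Expanding (0.5069 + 0.4931)^2:
P(M) = 0.5069^2 = 0.256948
P(M+2) = 2 × 0.5069^1 × 0.4931^1 = 0.499905
P(M+4) = 0.4931^2 = 0.243148
The M+2 peak is largest (0.499905); scaling to 100 gives 51.40 : 100.00 : 48.64.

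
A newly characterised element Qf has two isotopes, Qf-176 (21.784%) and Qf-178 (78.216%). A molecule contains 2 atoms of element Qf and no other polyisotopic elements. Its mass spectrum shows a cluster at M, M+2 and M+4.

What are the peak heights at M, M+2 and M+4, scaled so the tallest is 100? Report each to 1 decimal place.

7.8 : 55.7 : 100.0

Each Qf atom is independently Qf-176 (p = 0.21784) or Qf-178 (q = 0.78216); the cluster is the binomial expansion (p + q)^2.
P(M) = 0.21784^2 = 0.047454
P(M+2) = 2 × 0.21784^1 × 0.78216^1 = 0.340771
P(M+4) = 0.78216^2 = 0.611774
The M+4 peak is largest (0.611774); scaling to 100 gives 7.8 : 55.7 : 100.0.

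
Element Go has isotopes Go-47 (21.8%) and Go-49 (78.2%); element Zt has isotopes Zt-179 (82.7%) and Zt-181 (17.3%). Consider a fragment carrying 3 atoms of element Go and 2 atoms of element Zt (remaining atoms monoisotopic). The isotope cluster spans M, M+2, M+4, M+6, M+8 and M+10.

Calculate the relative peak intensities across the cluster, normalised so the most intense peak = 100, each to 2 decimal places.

Element Go pattern (n=3): 0.01036023 : 0.1114913 : 0.3999367 : 0.47821177
Element Zt pattern (n=2): 0.683929 : 0.286142 : 0.029929
Convolve the two distributions (both contribute in 2-u steps):
  M: 0.01036023×0.683929 = 0.007086
  M+2: 0.01036023×0.286142 + 0.1114913×0.683929 = 0.079217
  M+4: 0.01036023×0.029929 + 0.1114913×0.286142 + 0.3999367×0.683929 = 0.305741
  M+6: 0.1114913×0.029929 + 0.3999367×0.286142 + 0.47821177×0.683929 = 0.444838
  M+8: 0.3999367×0.029929 + 0.47821177×0.286142 = 0.148806
  M+10: 0.47821177×0.029929 = 0.014312
Scale to base peak (0.444838) = 100: 1.59 : 17.81 : 68.73 : 100.00 : 33.45 : 3.22

1.59 : 17.81 : 68.73 : 100.00 : 33.45 : 3.22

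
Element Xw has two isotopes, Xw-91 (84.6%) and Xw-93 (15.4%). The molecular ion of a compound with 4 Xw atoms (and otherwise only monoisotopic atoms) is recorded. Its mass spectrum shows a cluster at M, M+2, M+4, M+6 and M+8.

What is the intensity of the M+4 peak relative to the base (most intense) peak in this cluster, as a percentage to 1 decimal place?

19.9%

(0.846 + 0.154)^4 gives M 0.5122, M+2 0.3730, M+4 0.1018, M+6 0.0124, M+8 0.0006; the largest is M.
P(M) = C(4,0) × 0.846^4 × 0.154^0 = 1 × 0.51224939 × 1.0000 = 0.512249 (base)
P(M+4) = C(4,2) × 0.846^2 × 0.154^2 = 6 × 0.715716 × 0.023716 = 0.101844
Relative intensity = 0.101844 / 0.512249 × 100 = 19.9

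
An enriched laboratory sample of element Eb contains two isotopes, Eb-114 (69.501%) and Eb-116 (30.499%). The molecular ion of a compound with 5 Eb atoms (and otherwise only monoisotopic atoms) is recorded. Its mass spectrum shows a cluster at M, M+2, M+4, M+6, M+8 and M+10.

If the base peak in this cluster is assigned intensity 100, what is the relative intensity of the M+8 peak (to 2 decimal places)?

8.45

Term probabilities: M 0.1622, M+2 0.3558, M+4 0.3123, M+6 0.1370, M+8 0.0301, M+10 0.0026. Base peak = M+2.
P(M+2) = C(5,1) × 0.69501^4 × 0.30499^1 = 5 × 0.23332658 × 0.30499 = 0.355811 (base)
P(M+8) = C(5,4) × 0.69501^1 × 0.30499^4 = 5 × 0.69501 × 0.00865252 = 0.030068
Relative intensity = 0.030068 / 0.355811 × 100 = 8.45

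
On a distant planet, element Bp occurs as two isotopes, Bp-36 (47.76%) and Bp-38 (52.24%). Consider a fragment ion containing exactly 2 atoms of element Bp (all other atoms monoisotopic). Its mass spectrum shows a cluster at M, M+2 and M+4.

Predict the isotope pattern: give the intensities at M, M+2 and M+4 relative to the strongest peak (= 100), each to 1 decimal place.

Each Bp atom is independently Bp-36 (p = 0.4776) or Bp-38 (q = 0.5224); the cluster is the binomial expansion (p + q)^2.
P(M) = 0.4776^2 = 0.228102
P(M+2) = 2 × 0.4776^1 × 0.5224^1 = 0.498996
P(M+4) = 0.5224^2 = 0.272902
The M+2 peak is largest (0.498996); scaling to 100 gives 45.7 : 100.0 : 54.7.

45.7 : 100.0 : 54.7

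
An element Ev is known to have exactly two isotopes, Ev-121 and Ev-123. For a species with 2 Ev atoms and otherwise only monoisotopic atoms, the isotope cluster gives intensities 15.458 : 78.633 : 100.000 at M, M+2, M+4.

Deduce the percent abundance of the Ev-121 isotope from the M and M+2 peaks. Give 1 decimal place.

28.2%

Write p for the Ev-121 fraction. I(M+2)/I(M) = [C(2,1)·p^1·(1−p)] / p^2 = 2·(1−p)/p = 78.633/15.458 = 5.0869
(1−p)/p = 5.0869/2 = 2.5434  ⇒  p = 1/(1 + 2.5434) = 0.2822
Ev-121: 28.2%, Ev-123: 71.8%.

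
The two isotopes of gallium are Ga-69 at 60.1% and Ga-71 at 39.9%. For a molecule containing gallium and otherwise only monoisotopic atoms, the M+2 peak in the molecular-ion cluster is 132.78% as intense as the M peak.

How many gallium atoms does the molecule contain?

The M+2/M ratio from n Ga atoms is n · q/p = n · 0.399/0.601.
n = 1.3278 × 0.601/0.399 = 2.00 ≈ 2

2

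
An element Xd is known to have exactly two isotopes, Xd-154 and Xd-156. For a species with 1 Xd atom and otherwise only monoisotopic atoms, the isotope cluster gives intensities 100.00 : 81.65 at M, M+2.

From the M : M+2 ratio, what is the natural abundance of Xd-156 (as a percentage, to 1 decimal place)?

44.9%

Write p for the Xd-154 fraction. I(M+2)/I(M) = [C(1,1)·p^0·(1−p)] / p^1 = 1·(1−p)/p = 81.65/100.00 = 0.8165
(1−p)/p = 0.8165/1 = 0.8165  ⇒  p = 1/(1 + 0.8165) = 0.5505
Xd-154: 55.1%, Xd-156: 44.9%.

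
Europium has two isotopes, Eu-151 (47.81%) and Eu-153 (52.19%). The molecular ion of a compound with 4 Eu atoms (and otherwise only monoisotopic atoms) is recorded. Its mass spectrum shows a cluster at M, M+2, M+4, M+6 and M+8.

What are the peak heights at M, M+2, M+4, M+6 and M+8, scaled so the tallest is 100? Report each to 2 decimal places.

Each Eu atom is independently Eu-151 (p = 0.4781) or Eu-153 (q = 0.5219); the cluster is the binomial expansion (p + q)^4.
P(M) = 0.4781^4 = 0.052249
P(M+2) = 4 × 0.4781^3 × 0.5219^1 = 0.228141
P(M+4) = 6 × 0.4781^2 × 0.5219^2 = 0.373563
P(M+6) = 4 × 0.4781^1 × 0.5219^3 = 0.271857
P(M+8) = 0.5219^4 = 0.074191
The M+4 peak is largest (0.373563); scaling to 100 gives 13.99 : 61.07 : 100.00 : 72.77 : 19.86.

13.99 : 61.07 : 100.00 : 72.77 : 19.86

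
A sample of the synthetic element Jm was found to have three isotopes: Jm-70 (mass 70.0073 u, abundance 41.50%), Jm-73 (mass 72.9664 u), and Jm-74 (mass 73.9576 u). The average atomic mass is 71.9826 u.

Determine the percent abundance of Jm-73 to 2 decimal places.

33.86%

The remaining 58.50% is split between Jm-73 (fraction x) and Jm-74 (fraction 0.5850 − x).
Substituting: 72.9664x + 73.9576(0.5850 − x) = 42.9295705
(72.9664 − 73.9576)x = -0.3356255  ⇒  x = 0.33861, y = 0.24639
Jm-73: 33.86%, Jm-74: 24.64%.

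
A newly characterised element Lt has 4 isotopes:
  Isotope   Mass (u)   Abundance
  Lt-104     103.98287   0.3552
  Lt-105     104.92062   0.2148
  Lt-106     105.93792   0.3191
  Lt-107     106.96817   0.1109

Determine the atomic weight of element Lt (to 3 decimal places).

105.139 u

The abundance-weighted mean is 0.3552 × 103.98287 + 0.2148 × 104.92062 + 0.3191 × 105.93792 + 0.1109 × 106.96817
= 36.934715 + 22.536949 + 33.804790 + 11.862770 = 105.139224 u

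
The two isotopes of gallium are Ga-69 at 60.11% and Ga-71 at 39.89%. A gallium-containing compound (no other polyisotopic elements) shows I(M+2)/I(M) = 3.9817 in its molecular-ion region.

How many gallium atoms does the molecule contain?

The M+2/M ratio from n Ga atoms is n · q/p = n · 0.3989/0.6011.
n = 3.9817 × 0.6011/0.3989 = 6.00 ≈ 6

6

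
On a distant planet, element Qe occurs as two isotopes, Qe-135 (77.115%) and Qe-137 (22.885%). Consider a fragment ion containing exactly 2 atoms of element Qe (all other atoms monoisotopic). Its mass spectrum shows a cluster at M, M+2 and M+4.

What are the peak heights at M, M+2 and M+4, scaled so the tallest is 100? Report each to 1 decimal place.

Each Qe atom is independently Qe-135 (p = 0.77115) or Qe-137 (q = 0.22885); the cluster is the binomial expansion (p + q)^2.
P(M) = 0.77115^2 = 0.594672
P(M+2) = 2 × 0.77115^1 × 0.22885^1 = 0.352955
P(M+4) = 0.22885^2 = 0.052372
The M peak is largest (0.594672); scaling to 100 gives 100.0 : 59.4 : 8.8.

100.0 : 59.4 : 8.8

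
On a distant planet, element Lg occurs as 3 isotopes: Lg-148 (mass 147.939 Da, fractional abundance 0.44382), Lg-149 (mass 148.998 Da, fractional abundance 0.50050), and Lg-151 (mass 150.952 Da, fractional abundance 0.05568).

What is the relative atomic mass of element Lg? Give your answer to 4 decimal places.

The abundance-weighted mean is 0.44382 × 147.939 + 0.50050 × 148.998 + 0.05568 × 150.952
= 65.65829 + 74.57350 + 8.40501 = 148.63680 Da

148.6368 Da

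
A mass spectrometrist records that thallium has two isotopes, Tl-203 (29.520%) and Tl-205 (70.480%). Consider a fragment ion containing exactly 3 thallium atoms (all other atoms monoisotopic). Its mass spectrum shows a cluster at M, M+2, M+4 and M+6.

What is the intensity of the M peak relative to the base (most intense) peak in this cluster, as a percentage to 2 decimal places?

Binomial terms of (0.29520 + 0.70480)^3: M 0.0257, M+2 0.1843, M+4 0.4399, M+6 0.3501 → M+4 is the base peak.
P(M+4) = C(3,2) × 0.29520^1 × 0.70480^2 = 3 × 0.2952 × 0.49674304 = 0.439916 (base)
P(M) = C(3,0) × 0.29520^3 × 0.70480^0 = 1 × 0.02572463 × 1.0000 = 0.025725
Relative intensity = 0.025725 / 0.439916 × 100 = 5.85

5.85%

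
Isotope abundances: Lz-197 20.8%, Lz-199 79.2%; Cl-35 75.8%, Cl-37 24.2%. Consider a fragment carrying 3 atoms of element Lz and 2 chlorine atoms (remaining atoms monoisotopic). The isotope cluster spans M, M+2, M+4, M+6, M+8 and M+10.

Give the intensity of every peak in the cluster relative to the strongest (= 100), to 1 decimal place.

Element Lz pattern (n=3): 0.00899891 : 0.10279526 : 0.39141274 : 0.49679309
Chlorine pattern (n=2): 0.574564 : 0.366872 : 0.058564
Convolve the two distributions (both contribute in 2-u steps):
  M: 0.00899891×0.574564 = 0.005170
  M+2: 0.00899891×0.366872 + 0.10279526×0.574564 = 0.062364
  M+4: 0.00899891×0.058564 + 0.10279526×0.366872 + 0.39141274×0.574564 = 0.263131
  M+6: 0.10279526×0.058564 + 0.39141274×0.366872 + 0.49679309×0.574564 = 0.435058
  M+8: 0.39141274×0.058564 + 0.49679309×0.366872 = 0.205182
  M+10: 0.49679309×0.058564 = 0.029094
Scale to base peak (0.435058) = 100: 1.2 : 14.3 : 60.5 : 100.0 : 47.2 : 6.7

1.2 : 14.3 : 60.5 : 100.0 : 47.2 : 6.7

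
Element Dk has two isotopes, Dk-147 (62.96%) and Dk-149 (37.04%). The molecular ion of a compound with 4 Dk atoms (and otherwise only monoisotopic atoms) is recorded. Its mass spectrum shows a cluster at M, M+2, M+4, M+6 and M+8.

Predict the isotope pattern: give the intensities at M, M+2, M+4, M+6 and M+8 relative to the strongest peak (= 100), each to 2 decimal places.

Expanding (0.6296 + 0.3704)^4:
P(M) = 0.6296^4 = 0.157130
P(M+2) = 4 × 0.6296^3 × 0.3704^1 = 0.369764
P(M+4) = 6 × 0.6296^2 × 0.3704^2 = 0.326304
P(M+6) = 4 × 0.6296^1 × 0.3704^3 = 0.127979
P(M+8) = 0.3704^4 = 0.018823
The M+2 peak is largest (0.369764); scaling to 100 gives 42.49 : 100.00 : 88.25 : 34.61 : 5.09.

42.49 : 100.00 : 88.25 : 34.61 : 5.09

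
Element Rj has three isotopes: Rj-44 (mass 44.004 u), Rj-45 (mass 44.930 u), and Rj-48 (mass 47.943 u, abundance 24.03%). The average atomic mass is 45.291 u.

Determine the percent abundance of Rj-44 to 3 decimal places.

The remaining 75.97% is split between Rj-44 (fraction x) and Rj-45 (fraction 0.7597 − x).
Substituting: 44.004x + 44.930(0.7597 − x) = 33.7702971
(44.004 − 44.930)x = -0.3630239  ⇒  x = 0.39203, y = 0.36767
Rj-44: 39.203%, Rj-45: 36.767%.

39.203%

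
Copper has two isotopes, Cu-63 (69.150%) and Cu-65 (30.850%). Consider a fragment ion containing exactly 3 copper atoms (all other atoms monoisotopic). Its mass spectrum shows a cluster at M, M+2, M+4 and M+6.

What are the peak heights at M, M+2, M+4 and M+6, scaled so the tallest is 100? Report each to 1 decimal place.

The 3 Cu atoms are independent, so intensities follow the terms of (0.69150 + 0.30850)^3.
P(M) = 0.69150^3 = 0.330656
P(M+2) = 3 × 0.69150^2 × 0.30850^1 = 0.442548
P(M+4) = 3 × 0.69150^1 × 0.30850^2 = 0.197435
P(M+6) = 0.30850^3 = 0.029361
The M+2 peak is largest (0.442548); scaling to 100 gives 74.7 : 100.0 : 44.6 : 6.6.

74.7 : 100.0 : 44.6 : 6.6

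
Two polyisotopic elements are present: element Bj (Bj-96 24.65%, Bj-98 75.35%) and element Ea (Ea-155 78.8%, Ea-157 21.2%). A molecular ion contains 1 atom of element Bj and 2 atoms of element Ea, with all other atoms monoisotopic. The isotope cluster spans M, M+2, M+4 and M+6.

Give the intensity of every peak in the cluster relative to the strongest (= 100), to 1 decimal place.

27.8 : 100.0 : 47.8 : 6.2

Element Bj pattern (n=1): 0.2465 : 0.7535
Element Ea pattern (n=2): 0.620944 : 0.334112 : 0.044944
Convolve the two distributions (both contribute in 2-u steps):
  M: 0.2465×0.620944 = 0.153063
  M+2: 0.2465×0.334112 + 0.7535×0.620944 = 0.550240
  M+4: 0.2465×0.044944 + 0.7535×0.334112 = 0.262832
  M+6: 0.7535×0.044944 = 0.033865
Scale to base peak (0.550240) = 100: 27.8 : 100.0 : 47.8 : 6.2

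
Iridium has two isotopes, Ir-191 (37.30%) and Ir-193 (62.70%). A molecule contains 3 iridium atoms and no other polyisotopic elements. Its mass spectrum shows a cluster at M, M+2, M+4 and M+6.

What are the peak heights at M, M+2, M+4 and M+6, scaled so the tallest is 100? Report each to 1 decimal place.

Expanding (0.3730 + 0.6270)^3:
P(M) = 0.3730^3 = 0.051895
P(M+2) = 3 × 0.3730^2 × 0.6270^1 = 0.261702
P(M+4) = 3 × 0.3730^1 × 0.6270^2 = 0.439911
P(M+6) = 0.6270^3 = 0.246492
The M+4 peak is largest (0.439911); scaling to 100 gives 11.8 : 59.5 : 100.0 : 56.0.

11.8 : 59.5 : 100.0 : 56.0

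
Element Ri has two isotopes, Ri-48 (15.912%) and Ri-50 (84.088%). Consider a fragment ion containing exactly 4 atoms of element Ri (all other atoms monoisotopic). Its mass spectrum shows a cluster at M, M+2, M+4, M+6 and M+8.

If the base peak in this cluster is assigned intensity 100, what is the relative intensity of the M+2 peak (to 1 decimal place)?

2.7

(0.15912 + 0.84088)^4 gives M 0.0006, M+2 0.0136, M+4 0.1074, M+6 0.3784, M+8 0.5000; the largest is M+8.
P(M+8) = C(4,4) × 0.15912^0 × 0.84088^4 = 1 × 1.0000 × 0.49996096 = 0.499961 (base)
P(M+2) = C(4,1) × 0.15912^3 × 0.84088^1 = 4 × 0.00402879 × 0.84088 = 0.013551
Relative intensity = 0.013551 / 0.499961 × 100 = 2.7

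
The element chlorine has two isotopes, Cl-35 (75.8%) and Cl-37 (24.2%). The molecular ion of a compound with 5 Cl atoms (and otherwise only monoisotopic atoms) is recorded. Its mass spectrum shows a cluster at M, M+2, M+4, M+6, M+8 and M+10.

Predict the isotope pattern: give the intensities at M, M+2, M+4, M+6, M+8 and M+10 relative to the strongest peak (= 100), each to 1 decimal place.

The 5 Cl atoms are independent, so intensities follow the terms of (0.758 + 0.242)^5.
P(M) = 0.758^5 = 0.250234
P(M+2) = 5 × 0.758^4 × 0.242^1 = 0.399450
P(M+4) = 10 × 0.758^3 × 0.242^2 = 0.255058
P(M+6) = 10 × 0.758^2 × 0.242^3 = 0.081430
P(M+8) = 5 × 0.758^1 × 0.242^4 = 0.012999
P(M+10) = 0.242^5 = 0.000830
The M+2 peak is largest (0.399450); scaling to 100 gives 62.6 : 100.0 : 63.9 : 20.4 : 3.3 : 0.2.

62.6 : 100.0 : 63.9 : 20.4 : 3.3 : 0.2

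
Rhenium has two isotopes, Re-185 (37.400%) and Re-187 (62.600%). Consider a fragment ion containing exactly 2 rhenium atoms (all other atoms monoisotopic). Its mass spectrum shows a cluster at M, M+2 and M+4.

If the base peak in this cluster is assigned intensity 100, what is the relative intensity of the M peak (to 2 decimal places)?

29.87

(0.37400 + 0.62600)^2 gives M 0.1399, M+2 0.4682, M+4 0.3919; the largest is M+2.
P(M+2) = C(2,1) × 0.37400^1 × 0.62600^1 = 2 × 0.3740 × 0.6260 = 0.468248 (base)
P(M) = C(2,0) × 0.37400^2 × 0.62600^0 = 1 × 0.139876 × 1.0000 = 0.139876
Relative intensity = 0.139876 / 0.468248 × 100 = 29.87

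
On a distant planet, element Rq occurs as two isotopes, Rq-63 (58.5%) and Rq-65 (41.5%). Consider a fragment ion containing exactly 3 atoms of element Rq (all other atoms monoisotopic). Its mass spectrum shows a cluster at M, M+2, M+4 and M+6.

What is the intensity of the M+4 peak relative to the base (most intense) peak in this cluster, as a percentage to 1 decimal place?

70.9%

(0.585 + 0.415)^3 gives M 0.2002, M+2 0.4261, M+4 0.3023, M+6 0.0715; the largest is M+2.
P(M+2) = C(3,1) × 0.585^2 × 0.415^1 = 3 × 0.342225 × 0.4150 = 0.426070 (base)
P(M+4) = C(3,2) × 0.585^1 × 0.415^2 = 3 × 0.5850 × 0.172225 = 0.302255
Relative intensity = 0.302255 / 0.426070 × 100 = 70.9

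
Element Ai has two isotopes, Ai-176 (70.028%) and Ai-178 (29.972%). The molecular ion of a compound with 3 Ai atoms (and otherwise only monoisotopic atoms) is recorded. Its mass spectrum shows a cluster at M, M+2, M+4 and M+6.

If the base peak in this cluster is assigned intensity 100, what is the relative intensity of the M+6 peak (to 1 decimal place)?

(0.70028 + 0.29972)^3 gives M 0.3434, M+2 0.4409, M+4 0.1887, M+6 0.0269; the largest is M+2.
P(M+2) = C(3,1) × 0.70028^2 × 0.29972^1 = 3 × 0.49039208 × 0.29972 = 0.440941 (base)
P(M+6) = C(3,3) × 0.70028^0 × 0.29972^3 = 1 × 1.0000 × 0.02692447 = 0.026924
Relative intensity = 0.026924 / 0.440941 × 100 = 6.1

6.1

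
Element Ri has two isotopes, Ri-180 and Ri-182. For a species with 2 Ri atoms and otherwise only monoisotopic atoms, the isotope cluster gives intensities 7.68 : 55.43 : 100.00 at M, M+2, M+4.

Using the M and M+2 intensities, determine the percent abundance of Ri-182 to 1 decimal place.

78.3%

Write p for the Ri-180 fraction. I(M+2)/I(M) = [C(2,1)·p^1·(1−p)] / p^2 = 2·(1−p)/p = 55.43/7.68 = 7.2174
(1−p)/p = 7.2174/2 = 3.6087  ⇒  p = 1/(1 + 3.6087) = 0.2170
Ri-180: 21.7%, Ri-182: 78.3%.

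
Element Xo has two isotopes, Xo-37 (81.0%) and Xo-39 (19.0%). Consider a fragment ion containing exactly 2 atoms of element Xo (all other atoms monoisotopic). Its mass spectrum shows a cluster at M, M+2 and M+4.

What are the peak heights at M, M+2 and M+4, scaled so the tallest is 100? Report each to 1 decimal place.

100.0 : 46.9 : 5.5

The 2 Xo atoms are independent, so intensities follow the terms of (0.810 + 0.190)^2.
P(M) = 0.810^2 = 0.656100
P(M+2) = 2 × 0.810^1 × 0.190^1 = 0.307800
P(M+4) = 0.190^2 = 0.036100
The M peak is largest (0.656100); scaling to 100 gives 100.0 : 46.9 : 5.5.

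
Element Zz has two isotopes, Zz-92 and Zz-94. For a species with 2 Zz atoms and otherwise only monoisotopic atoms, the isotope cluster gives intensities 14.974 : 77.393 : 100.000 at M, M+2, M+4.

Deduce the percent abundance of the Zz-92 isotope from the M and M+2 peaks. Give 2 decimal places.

Let p = fractional abundance of Zz-92. I(M+2)/I(M) = [C(2,1)·p^1·(1−p)] / p^2 = 2·(1−p)/p = 77.393/14.974 = 5.1685
(1−p)/p = 5.1685/2 = 2.5842  ⇒  p = 1/(1 + 2.5842) = 0.2790
Zz-92: 27.90%, Zz-94: 72.10%.

27.90%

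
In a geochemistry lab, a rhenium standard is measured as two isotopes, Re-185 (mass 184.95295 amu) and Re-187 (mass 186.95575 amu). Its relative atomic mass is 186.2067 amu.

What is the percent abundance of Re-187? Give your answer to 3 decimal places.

62.600%

Writing the weighted mean with unknown fraction x of Re-185:
184.95295·x + 186.95575·(1 − x) = 186.2067
(184.95295 − 186.95575)·x = 186.2067 − 186.95575
x = -0.74905 / -2.00280 = 0.37400 → 37.400% Re-185, 62.600% Re-187.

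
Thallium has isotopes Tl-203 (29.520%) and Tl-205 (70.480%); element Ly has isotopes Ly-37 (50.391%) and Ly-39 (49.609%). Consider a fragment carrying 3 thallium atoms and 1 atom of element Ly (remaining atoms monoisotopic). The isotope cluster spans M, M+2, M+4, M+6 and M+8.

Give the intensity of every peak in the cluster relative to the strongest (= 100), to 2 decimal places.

Thallium pattern (n=3): 0.02572463 : 0.18425524 : 0.43991564 : 0.35010449
Element Ly pattern (n=1): 0.50391 : 0.49609
Convolve the two distributions (both contribute in 2-u steps):
  M: 0.02572463×0.50391 = 0.012963
  M+2: 0.02572463×0.49609 + 0.18425524×0.50391 = 0.105610
  M+4: 0.18425524×0.49609 + 0.43991564×0.50391 = 0.313085
  M+6: 0.43991564×0.49609 + 0.35010449×0.50391 = 0.394659
  M+8: 0.35010449×0.49609 = 0.173683
Scale to base peak (0.394659) = 100: 3.28 : 26.76 : 79.33 : 100.00 : 44.01

3.28 : 26.76 : 79.33 : 100.00 : 44.01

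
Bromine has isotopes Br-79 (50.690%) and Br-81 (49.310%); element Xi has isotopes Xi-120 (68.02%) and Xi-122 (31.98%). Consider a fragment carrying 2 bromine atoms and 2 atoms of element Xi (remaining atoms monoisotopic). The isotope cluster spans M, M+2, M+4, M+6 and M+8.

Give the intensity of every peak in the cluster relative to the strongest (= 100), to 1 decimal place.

Bromine pattern (n=2): 0.25694761 : 0.49990478 : 0.24314761
Element Xi pattern (n=2): 0.46267204 : 0.43505592 : 0.10227204
Convolve the two distributions (both contribute in 2-u steps):
  M: 0.25694761×0.46267204 = 0.118882
  M+2: 0.25694761×0.43505592 + 0.49990478×0.46267204 = 0.343079
  M+4: 0.25694761×0.10227204 + 0.49990478×0.43505592 + 0.24314761×0.46267204 = 0.356263
  M+6: 0.49990478×0.10227204 + 0.24314761×0.43505592 = 0.156909
  M+8: 0.24314761×0.10227204 = 0.024867
Scale to base peak (0.356263) = 100: 33.4 : 96.3 : 100.0 : 44.0 : 7.0

33.4 : 96.3 : 100.0 : 44.0 : 7.0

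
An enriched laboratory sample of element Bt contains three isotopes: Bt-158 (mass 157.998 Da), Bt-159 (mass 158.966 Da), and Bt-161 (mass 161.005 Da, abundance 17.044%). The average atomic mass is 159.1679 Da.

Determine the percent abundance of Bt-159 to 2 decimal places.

The remaining 82.956% is split between Bt-158 (fraction x) and Bt-159 (fraction 0.82956 − x).
Substituting: 157.998x + 158.966(0.82956 − x) = 131.7262078
(157.998 − 158.966)x = -0.14562716  ⇒  x = 0.15044, y = 0.67912
Bt-158: 15.04%, Bt-159: 67.91%.

67.91%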